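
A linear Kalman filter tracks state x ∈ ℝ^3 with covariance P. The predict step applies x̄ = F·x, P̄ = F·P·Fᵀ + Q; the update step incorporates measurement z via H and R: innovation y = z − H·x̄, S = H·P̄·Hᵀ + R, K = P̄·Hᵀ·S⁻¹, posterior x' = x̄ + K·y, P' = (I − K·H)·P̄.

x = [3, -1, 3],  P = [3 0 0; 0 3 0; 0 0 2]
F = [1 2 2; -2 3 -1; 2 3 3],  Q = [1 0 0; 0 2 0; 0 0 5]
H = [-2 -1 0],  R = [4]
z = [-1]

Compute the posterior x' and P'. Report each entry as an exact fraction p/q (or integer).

x̄ = F·x = [7, -12, 12]
P̄ = F·P·Fᵀ + Q = [24 8 36; 8 43 9; 36 9 62]
y = z − H·x̄ = [1]
S = H·P̄·Hᵀ + R = [175]
K = P̄·Hᵀ·S⁻¹ = [-8/25; -59/175; -81/175]
x' = x̄ + K·y = [167/25, -2159/175, 2019/175]
P' = (I − K·H)·P̄ = [152/25 -272/25 252/25; -272/25 4044/175 -3204/175; 252/25 -3204/175 4289/175]

x' = [167/25, -2159/175, 2019/175]
P' = [152/25 -272/25 252/25; -272/25 4044/175 -3204/175; 252/25 -3204/175 4289/175]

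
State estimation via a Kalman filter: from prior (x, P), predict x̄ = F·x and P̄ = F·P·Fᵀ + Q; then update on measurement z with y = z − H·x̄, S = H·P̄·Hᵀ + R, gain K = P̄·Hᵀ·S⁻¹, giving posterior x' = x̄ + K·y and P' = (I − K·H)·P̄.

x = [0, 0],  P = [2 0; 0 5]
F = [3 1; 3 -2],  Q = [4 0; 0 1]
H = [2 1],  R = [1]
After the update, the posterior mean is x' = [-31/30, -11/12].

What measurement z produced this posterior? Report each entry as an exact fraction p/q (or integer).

x̄ = F·x = [0, 0]
P̄ = F·P·Fᵀ + Q = [27 8; 8 39]
S = H·P̄·Hᵀ + R = [180]
K = P̄·Hᵀ·S⁻¹ = [31/90; 11/36]
x' − x̄ = [-31/30, -11/12] = K·y
y = (KᵀK)⁻¹·Kᵀ·(x' − x̄) = [-3]
z = y + H·x̄ = [-3] + [0] = [-3]

z = [-3]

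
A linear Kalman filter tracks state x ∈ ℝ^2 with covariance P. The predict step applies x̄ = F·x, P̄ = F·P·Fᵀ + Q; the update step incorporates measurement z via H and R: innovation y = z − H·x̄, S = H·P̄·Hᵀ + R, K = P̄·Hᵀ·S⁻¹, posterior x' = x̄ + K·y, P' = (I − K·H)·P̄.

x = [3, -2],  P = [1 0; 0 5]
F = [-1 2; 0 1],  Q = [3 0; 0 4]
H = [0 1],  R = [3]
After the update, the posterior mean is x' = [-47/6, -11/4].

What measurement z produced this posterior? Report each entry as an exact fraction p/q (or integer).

x̄ = F·x = [-7, -2]
P̄ = F·P·Fᵀ + Q = [24 10; 10 9]
S = H·P̄·Hᵀ + R = [12]
K = P̄·Hᵀ·S⁻¹ = [5/6; 3/4]
x' − x̄ = [-5/6, -3/4] = K·y
y = (KᵀK)⁻¹·Kᵀ·(x' − x̄) = [-1]
z = y + H·x̄ = [-1] + [-2] = [-3]

z = [-3]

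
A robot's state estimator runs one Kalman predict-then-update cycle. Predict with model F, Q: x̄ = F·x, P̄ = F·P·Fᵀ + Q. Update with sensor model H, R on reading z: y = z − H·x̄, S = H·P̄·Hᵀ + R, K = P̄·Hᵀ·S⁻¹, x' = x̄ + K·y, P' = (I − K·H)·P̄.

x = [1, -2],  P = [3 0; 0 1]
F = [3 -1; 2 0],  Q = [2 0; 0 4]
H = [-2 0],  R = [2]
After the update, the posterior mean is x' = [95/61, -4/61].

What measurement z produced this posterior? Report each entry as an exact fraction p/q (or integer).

z = [-3]

x̄ = F·x = [5, 2]
P̄ = F·P·Fᵀ + Q = [30 18; 18 16]
S = H·P̄·Hᵀ + R = [122]
K = P̄·Hᵀ·S⁻¹ = [-30/61; -18/61]
x' − x̄ = [-210/61, -126/61] = K·y
y = (KᵀK)⁻¹·Kᵀ·(x' − x̄) = [7]
z = y + H·x̄ = [7] + [-10] = [-3]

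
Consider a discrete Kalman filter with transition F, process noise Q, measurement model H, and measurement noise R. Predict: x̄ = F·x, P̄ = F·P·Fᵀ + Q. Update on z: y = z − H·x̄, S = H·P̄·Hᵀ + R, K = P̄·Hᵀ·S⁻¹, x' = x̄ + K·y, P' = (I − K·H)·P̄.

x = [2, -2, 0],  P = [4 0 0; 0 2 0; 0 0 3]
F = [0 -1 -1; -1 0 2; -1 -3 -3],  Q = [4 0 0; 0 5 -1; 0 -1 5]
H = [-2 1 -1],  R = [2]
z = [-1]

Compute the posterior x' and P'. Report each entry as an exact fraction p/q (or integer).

x' = [103/227, -22/227, 17/227]
P' = [522/227 510/227 -456/227; 510/227 2463/227 1347/227; -456/227 1347/227 2457/227]

x̄ = F·x = [2, -2, 4]
P̄ = F·P·Fᵀ + Q = [9 -6 15; -6 21 -15; 15 -15 54]
y = z − H·x̄ = [9]
S = H·P̄·Hᵀ + R = [227]
K = P̄·Hᵀ·S⁻¹ = [-39/227; 48/227; -99/227]
x' = x̄ + K·y = [103/227, -22/227, 17/227]
P' = (I − K·H)·P̄ = [522/227 510/227 -456/227; 510/227 2463/227 1347/227; -456/227 1347/227 2457/227]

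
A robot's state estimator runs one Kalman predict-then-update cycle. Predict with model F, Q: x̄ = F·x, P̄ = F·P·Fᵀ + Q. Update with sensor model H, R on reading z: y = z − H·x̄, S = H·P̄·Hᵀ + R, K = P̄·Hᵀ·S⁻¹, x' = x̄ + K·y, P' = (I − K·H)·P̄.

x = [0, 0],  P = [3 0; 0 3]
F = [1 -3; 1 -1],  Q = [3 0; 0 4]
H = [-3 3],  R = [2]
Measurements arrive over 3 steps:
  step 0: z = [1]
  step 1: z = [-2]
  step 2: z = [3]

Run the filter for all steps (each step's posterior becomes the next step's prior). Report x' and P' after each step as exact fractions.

step 0: x̄ = F·x = [0, 0]
step 0: P̄ = F·P·Fᵀ + Q = [33 12; 12 10]
step 0: y = z − H·x̄ = [1]
step 0: S = H·P̄·Hᵀ + R = [173]
step 0: K = P̄·Hᵀ·S⁻¹ = [-63/173; -6/173]
step 0: x' = x̄ + K·y = [-63/173, -6/173]
step 0: P' = (I − K·H)·P̄ = [1740/173 1698/173; 1698/173 1694/173]
step 1: x̄ = F·x = [-45/173, -57/173]
step 1: P̄ = F·P·Fᵀ + Q = [7317/173 30/173; 30/173 730/173]
step 1: y = z − H·x̄ = [-310/173]
step 1: S = H·P̄·Hᵀ + R = [72229/173]
step 1: K = P̄·Hᵀ·S⁻¹ = [-21861/72229; 2100/72229]
step 1: x' = x̄ + K·y = [20385/72229, -27561/72229]
step 1: P' = (I − K·H)·P̄ = [292464/72229 277890/72229; 277890/72229 279290/72229]
step 2: x̄ = F·x = [103068/72229, 47946/72229]
step 2: P̄ = F·P·Fᵀ + Q = [1355421/72229 18774/72229; 18774/72229 304890/72229]
step 2: y = z − H·x̄ = [382053/72229]
step 2: S = H·P̄·Hᵀ + R = [14749325/72229]
step 2: K = P̄·Hᵀ·S⁻¹ = [-4009941/14749325; 7596/130525]
step 2: x' = x̄ + K·y = [-63/5675, 5514/5675]
step 2: P' = (I − K·H)·P̄ = [54159936/14749325 455634/130525; 455634/130525 460698/130525]

step 0: x' = [-63/173, -6/173], P' = [1740/173 1698/173; 1698/173 1694/173]
step 1: x' = [20385/72229, -27561/72229], P' = [292464/72229 277890/72229; 277890/72229 279290/72229]
step 2: x' = [-63/5675, 5514/5675], P' = [54159936/14749325 455634/130525; 455634/130525 460698/130525]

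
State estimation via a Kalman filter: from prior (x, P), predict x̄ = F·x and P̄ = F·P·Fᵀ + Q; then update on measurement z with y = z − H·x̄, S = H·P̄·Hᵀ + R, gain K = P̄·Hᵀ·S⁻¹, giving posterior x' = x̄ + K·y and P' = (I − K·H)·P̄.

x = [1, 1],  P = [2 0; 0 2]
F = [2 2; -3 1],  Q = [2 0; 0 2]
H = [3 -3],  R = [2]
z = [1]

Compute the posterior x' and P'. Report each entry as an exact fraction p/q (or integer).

x' = [349/253, 259/253]
P' = [1512/253 1486/253; 1486/253 1516/253]

x̄ = F·x = [4, -2]
P̄ = F·P·Fᵀ + Q = [18 -8; -8 22]
y = z − H·x̄ = [-17]
S = H·P̄·Hᵀ + R = [506]
K = P̄·Hᵀ·S⁻¹ = [39/253; -45/253]
x' = x̄ + K·y = [349/253, 259/253]
P' = (I − K·H)·P̄ = [1512/253 1486/253; 1486/253 1516/253]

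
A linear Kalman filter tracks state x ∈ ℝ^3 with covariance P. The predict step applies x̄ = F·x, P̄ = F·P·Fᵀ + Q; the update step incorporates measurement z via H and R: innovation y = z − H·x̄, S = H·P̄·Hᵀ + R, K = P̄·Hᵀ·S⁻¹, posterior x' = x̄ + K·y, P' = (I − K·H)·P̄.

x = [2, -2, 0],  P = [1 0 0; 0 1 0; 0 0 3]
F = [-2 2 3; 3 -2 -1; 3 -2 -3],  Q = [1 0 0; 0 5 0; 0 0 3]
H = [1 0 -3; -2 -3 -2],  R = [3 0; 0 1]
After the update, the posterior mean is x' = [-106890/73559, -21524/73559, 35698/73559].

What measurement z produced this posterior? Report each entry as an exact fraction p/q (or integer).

x̄ = F·x = [-8, 10, 10]
P̄ = F·P·Fᵀ + Q = [36 -19 -37; -19 21 22; -37 22 43]
S = H·P̄·Hᵀ + R = [648 293; 293 246]
K = P̄·Hᵀ·S⁻¹ = [18875/73559 -4839/73559; -693/73559 -19807/73559; -17982/73559 -1906/73559]
x' − x̄ = [481582/73559, -757114/73559, -699892/73559] = K·y
y = (KᵀK)⁻¹·Kᵀ·(x' − x̄) = [35, 37]
z = y + H·x̄ = [35, 37] + [-38, -34] = [-3, 3]

z = [-3, 3]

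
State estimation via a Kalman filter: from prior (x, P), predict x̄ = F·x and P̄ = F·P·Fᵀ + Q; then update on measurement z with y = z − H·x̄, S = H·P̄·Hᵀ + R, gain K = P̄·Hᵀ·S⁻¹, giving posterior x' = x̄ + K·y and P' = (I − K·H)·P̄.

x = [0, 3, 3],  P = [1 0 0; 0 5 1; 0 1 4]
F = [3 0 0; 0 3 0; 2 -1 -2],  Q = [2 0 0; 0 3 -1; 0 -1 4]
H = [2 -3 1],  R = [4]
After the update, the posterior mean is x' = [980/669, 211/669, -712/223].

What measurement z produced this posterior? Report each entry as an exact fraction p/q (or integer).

z = [-1]

x̄ = F·x = [0, 9, -9]
P̄ = F·P·Fᵀ + Q = [11 0 6; 0 48 -22; 6 -22 33]
S = H·P̄·Hᵀ + R = [669]
K = P̄·Hᵀ·S⁻¹ = [28/669; -166/669; 37/223]
x' − x̄ = [980/669, -5810/669, 1295/223] = K·y
y = (KᵀK)⁻¹·Kᵀ·(x' − x̄) = [35]
z = y + H·x̄ = [35] + [-36] = [-1]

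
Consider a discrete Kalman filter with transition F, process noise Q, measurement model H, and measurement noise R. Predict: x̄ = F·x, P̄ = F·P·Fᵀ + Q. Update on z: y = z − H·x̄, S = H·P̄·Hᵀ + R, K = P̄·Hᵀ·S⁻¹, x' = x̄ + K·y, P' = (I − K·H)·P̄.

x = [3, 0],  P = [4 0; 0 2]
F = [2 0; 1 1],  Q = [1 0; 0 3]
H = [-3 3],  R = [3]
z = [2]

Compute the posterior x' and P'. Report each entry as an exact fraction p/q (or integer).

x' = [87/31, 104/31]
P' = [284/31 275/31; 275/31 276/31]

x̄ = F·x = [6, 3]
P̄ = F·P·Fᵀ + Q = [17 8; 8 9]
y = z − H·x̄ = [11]
S = H·P̄·Hᵀ + R = [93]
K = P̄·Hᵀ·S⁻¹ = [-9/31; 1/31]
x' = x̄ + K·y = [87/31, 104/31]
P' = (I − K·H)·P̄ = [284/31 275/31; 275/31 276/31]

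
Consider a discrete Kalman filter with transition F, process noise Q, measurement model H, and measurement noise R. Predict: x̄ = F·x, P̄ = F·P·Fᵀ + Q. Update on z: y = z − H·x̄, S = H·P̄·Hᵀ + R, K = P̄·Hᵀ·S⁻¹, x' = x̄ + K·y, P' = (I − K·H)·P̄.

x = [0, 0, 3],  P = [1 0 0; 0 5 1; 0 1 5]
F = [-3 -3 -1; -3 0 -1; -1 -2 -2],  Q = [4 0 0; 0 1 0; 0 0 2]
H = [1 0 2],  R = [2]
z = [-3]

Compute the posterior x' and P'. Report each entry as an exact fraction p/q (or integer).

x' = [615/479, -873/479, -1038/479]
P' = [3810/479 106/479 -1734/479; 106/479 4976/479 -6/479; -1734/479 -6/479 1020/479]

x̄ = F·x = [-3, -3, -6]
P̄ = F·P·Fᵀ + Q = [69 17 51; 17 15 15; 51 15 51]
y = z − H·x̄ = [12]
S = H·P̄·Hᵀ + R = [479]
K = P̄·Hᵀ·S⁻¹ = [171/479; 47/479; 153/479]
x' = x̄ + K·y = [615/479, -873/479, -1038/479]
P' = (I − K·H)·P̄ = [3810/479 106/479 -1734/479; 106/479 4976/479 -6/479; -1734/479 -6/479 1020/479]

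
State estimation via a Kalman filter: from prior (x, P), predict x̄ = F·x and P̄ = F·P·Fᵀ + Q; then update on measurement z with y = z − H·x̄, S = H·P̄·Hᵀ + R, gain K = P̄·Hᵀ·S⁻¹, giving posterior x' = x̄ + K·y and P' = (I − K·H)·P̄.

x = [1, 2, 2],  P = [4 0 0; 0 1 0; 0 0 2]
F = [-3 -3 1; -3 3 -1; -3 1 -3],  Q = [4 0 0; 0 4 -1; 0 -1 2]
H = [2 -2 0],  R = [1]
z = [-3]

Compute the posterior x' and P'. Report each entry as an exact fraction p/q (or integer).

x̄ = F·x = [-7, 1, -7]
P̄ = F·P·Fᵀ + Q = [51 25 27; 25 51 44; 27 44 57]
y = z − H·x̄ = [13]
S = H·P̄·Hᵀ + R = [209]
K = P̄·Hᵀ·S⁻¹ = [52/209; -52/209; -34/209]
x' = x̄ + K·y = [-787/209, -467/209, -1905/209]
P' = (I − K·H)·P̄ = [7955/209 7929/209 7411/209; 7929/209 7955/209 7428/209; 7411/209 7428/209 10757/209]

x' = [-787/209, -467/209, -1905/209]
P' = [7955/209 7929/209 7411/209; 7929/209 7955/209 7428/209; 7411/209 7428/209 10757/209]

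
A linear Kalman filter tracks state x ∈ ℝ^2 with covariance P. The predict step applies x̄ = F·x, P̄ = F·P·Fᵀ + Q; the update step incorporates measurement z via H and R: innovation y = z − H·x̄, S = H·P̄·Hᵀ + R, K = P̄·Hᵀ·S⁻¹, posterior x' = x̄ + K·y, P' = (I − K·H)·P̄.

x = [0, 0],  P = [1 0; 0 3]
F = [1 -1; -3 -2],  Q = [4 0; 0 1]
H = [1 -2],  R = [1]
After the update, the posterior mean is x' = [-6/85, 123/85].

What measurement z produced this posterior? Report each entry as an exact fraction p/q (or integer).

x̄ = F·x = [0, 0]
P̄ = F·P·Fᵀ + Q = [8 3; 3 22]
S = H·P̄·Hᵀ + R = [85]
K = P̄·Hᵀ·S⁻¹ = [2/85; -41/85]
x' − x̄ = [-6/85, 123/85] = K·y
y = (KᵀK)⁻¹·Kᵀ·(x' − x̄) = [-3]
z = y + H·x̄ = [-3] + [0] = [-3]

z = [-3]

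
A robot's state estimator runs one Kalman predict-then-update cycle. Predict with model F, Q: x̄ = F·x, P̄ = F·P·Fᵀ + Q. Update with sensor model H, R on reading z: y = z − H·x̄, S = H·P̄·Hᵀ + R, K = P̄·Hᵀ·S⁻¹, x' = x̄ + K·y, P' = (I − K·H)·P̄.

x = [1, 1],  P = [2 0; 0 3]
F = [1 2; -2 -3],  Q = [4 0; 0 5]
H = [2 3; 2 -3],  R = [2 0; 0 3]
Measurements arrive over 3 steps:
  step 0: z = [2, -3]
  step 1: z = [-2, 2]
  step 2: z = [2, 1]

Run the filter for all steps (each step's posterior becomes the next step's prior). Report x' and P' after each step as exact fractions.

step 0: x' = [-1446/5981, 4865/5981], P' = [1788/5981 -258/5981; -258/5981 2480/17943]
step 1: x' = [7200382/87551953, -60989676/87551953], P' = [25634460/87551953 -3471900/87551953; -3471900/87551953 11914418/87551953]
step 2: x' = [89229183490/142343933883, 29632806296/142343933883], P' = [13892233336/47447977961 -1881522544/47447977961; -1881522544/47447977961 6456869018/47447977961]

step 0: x̄ = F·x = [3, -5]
step 0: P̄ = F·P·Fᵀ + Q = [18 -22; -22 40]
step 0: y = z − H·x̄ = [11, -24]
step 0: S = H·P̄·Hᵀ + R = [170 -288; -288 699]
step 0: K = P̄·Hᵀ·S⁻¹ = [1401/5981 1450/5981; 982/5981 -2996/17943]
step 0: x' = x̄ + K·y = [-1446/5981, 4865/5981]
step 0: P' = (I − K·H)·P̄ = [1788/5981 -258/5981; -258/5981 2480/17943]
step 1: x̄ = F·x = [8284/5981, -11703/5981]
step 1: P̄ = F·P·Fᵀ + Q = [83960/17943 -6730/5981; -6730/5981 41401/5981]
step 1: y = z − H·x̄ = [6579/5981, -39715/5981]
step 1: S = H·P̄·Hᵀ + R = [1247273/17943 -781987/17943; -781987/17943 1749776/17943]
step 1: K = P̄·Hᵀ·S⁻¹ = [20426610/87551953 20561540/87551953; 14399727/87551953 -14229018/87551953]
step 1: x' = x̄ + K·y = [7200382/87551953, -60989676/87551953]
step 1: P' = (I − K·H)·P̄ = [25634460/87551953 -3471900/87551953; -3471900/87551953 11914418/87551953]
step 2: x̄ = F·x = [-114778970/87551953, 168568264/87551953]
step 2: P̄ = F·P·Fᵀ + Q = [409612344/87551953 -98452128/87551953; -98452128/87551953 605864567/87551953]
step 2: y = z − H·x̄ = [-101042946/87551953, 822814685/87551953]
step 2: S = H·P̄·Hᵀ + R = [6084908849/87551953 -3814331727/87551953; -3814331727/87551953 8535311874/87551953]
step 2: K = P̄·Hᵀ·S⁻¹ = [11069949520/47447977961 33429034304/142343933883; 7803780983/47447977961 -23133652142/142343933883]
step 2: x' = x̄ + K·y = [89229183490/142343933883, 29632806296/142343933883]
step 2: P' = (I − K·H)·P̄ = [13892233336/47447977961 -1881522544/47447977961; -1881522544/47447977961 6456869018/47447977961]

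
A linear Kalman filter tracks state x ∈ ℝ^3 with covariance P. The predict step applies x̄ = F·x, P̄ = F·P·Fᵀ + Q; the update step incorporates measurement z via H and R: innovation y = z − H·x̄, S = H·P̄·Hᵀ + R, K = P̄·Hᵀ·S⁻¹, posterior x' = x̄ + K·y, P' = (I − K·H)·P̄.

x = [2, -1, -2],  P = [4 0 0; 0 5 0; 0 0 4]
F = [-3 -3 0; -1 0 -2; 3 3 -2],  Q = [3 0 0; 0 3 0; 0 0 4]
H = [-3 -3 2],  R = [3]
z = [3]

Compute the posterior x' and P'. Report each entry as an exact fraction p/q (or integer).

x̄ = F·x = [-3, 2, 7]
P̄ = F·P·Fᵀ + Q = [84 12 -81; 12 23 4; -81 4 101]
y = z − H·x̄ = [-14]
S = H·P̄·Hᵀ + R = [2510]
K = P̄·Hᵀ·S⁻¹ = [-45/251; -97/2510; 433/2510]
x' = x̄ + K·y = [-123/251, 3189/1255, 5754/1255]
P' = (I − K·H)·P̄ = [834/251 -1353/251 -846/251; -1353/251 48321/2510 52041/2510; -846/251 52041/2510 66021/2510]

x' = [-123/251, 3189/1255, 5754/1255]
P' = [834/251 -1353/251 -846/251; -1353/251 48321/2510 52041/2510; -846/251 52041/2510 66021/2510]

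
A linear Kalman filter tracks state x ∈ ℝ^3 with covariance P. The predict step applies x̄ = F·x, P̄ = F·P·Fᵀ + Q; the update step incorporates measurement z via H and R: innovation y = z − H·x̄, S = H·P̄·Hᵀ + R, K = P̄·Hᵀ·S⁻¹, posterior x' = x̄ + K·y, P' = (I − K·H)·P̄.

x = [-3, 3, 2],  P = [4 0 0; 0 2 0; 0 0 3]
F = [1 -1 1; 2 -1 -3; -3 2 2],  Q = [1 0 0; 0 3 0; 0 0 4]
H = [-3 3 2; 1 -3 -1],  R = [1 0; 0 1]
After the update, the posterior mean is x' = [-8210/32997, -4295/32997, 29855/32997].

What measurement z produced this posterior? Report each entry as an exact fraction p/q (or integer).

z = [2, -1]

x̄ = F·x = [-4, -15, 19]
P̄ = F·P·Fᵀ + Q = [10 1 -10; 1 48 -46; -10 -46 60]
S = H·P̄·Hᵀ + R = [313 -206; -206 241]
K = P̄·Hᵀ·S⁻¹ = [-7825/32997 -4361/32997; -8173/32997 -20267/32997; 16900/32997 23756/32997]
x' − x̄ = [123778/32997, 490660/32997, -597088/32997] = K·y
y = (KᵀK)⁻¹·Kᵀ·(x' − x̄) = [-3, -23]
z = y + H·x̄ = [-3, -23] + [5, 22] = [2, -1]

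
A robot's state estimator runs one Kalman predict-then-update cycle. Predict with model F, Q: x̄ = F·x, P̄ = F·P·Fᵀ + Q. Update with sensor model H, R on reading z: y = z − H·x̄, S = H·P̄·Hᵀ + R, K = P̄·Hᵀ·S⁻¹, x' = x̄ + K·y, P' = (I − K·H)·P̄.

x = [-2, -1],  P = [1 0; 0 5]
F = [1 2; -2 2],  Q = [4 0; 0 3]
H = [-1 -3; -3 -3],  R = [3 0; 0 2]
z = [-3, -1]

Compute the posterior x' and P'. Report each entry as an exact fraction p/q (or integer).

x' = [-4461/3154, 26149/15770]
P' = [3189/3154 -2295/3154; -2295/3154 10341/15770]

x̄ = F·x = [-4, 2]
P̄ = F·P·Fᵀ + Q = [25 18; 18 27]
y = z − H·x̄ = [-1, -7]
S = H·P̄·Hᵀ + R = [379 534; 534 794]
K = P̄·Hᵀ·S⁻¹ = [616/1577 -1341/3154; -3258/7885 1701/15770]
x' = x̄ + K·y = [-4461/3154, 26149/15770]
P' = (I − K·H)·P̄ = [3189/3154 -2295/3154; -2295/3154 10341/15770]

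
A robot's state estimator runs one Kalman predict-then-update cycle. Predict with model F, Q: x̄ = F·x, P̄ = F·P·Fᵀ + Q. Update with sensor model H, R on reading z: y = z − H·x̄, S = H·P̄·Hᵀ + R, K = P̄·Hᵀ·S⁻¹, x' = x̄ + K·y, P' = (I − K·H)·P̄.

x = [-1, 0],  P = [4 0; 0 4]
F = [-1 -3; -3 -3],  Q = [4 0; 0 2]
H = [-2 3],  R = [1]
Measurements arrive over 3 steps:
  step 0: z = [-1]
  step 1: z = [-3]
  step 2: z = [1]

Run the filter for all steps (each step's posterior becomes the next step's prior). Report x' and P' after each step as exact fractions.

step 0: x̄ = F·x = [1, 3]
step 0: P̄ = F·P·Fᵀ + Q = [44 48; 48 74]
step 0: y = z − H·x̄ = [-8]
step 0: S = H·P̄·Hᵀ + R = [267]
step 0: K = P̄·Hᵀ·S⁻¹ = [56/267; 42/89]
step 0: x' = x̄ + K·y = [-181/267, -69/89]
step 0: P' = (I − K·H)·P̄ = [8612/267 1920/89; 1920/89 1294/89]
step 1: x̄ = F·x = [802/267, 388/89]
step 1: P̄ = F·P·Fᵀ + Q = [79178/267 43298/89; 43298/89 72220/89]
step 1: y = z − H·x̄ = [-2689/267]
step 1: S = H·P̄·Hᵀ + R = [708191/267]
step 1: K = P̄·Hᵀ·S⁻¹ = [231326/708191; 35472/64381]
step 1: x' = x̄ + K·y = [-202496/708191, -76572/64381]
step 1: P' = (I − K·H)·P̄ = [9593366/708191 588426/64381; 588426/64381 404108/64381]
step 2: x̄ = F·x = [2729372/708191, 3134364/708191]
step 2: P̄ = F·P·Fᵀ + Q = [91268938/708191 146459022/708191; 146459022/708191 244271716/708191]
step 2: y = z − H·x̄ = [-3236157/708191]
step 2: S = H·P̄·Hᵀ + R = [806721123/708191]
step 2: K = P̄·Hᵀ·S⁻¹ = [256839190/806721123; 146632368/268907041]
step 2: x' = x̄ + K·y = [645150862/268907041, 520095828/268907041]
step 2: P' = (I − K·H)·P̄ = [10819412614/806721123 2432851602/268907041; 2432851602/268907041 1670778524/268907041]

step 0: x' = [-181/267, -69/89], P' = [8612/267 1920/89; 1920/89 1294/89]
step 1: x' = [-202496/708191, -76572/64381], P' = [9593366/708191 588426/64381; 588426/64381 404108/64381]
step 2: x' = [645150862/268907041, 520095828/268907041], P' = [10819412614/806721123 2432851602/268907041; 2432851602/268907041 1670778524/268907041]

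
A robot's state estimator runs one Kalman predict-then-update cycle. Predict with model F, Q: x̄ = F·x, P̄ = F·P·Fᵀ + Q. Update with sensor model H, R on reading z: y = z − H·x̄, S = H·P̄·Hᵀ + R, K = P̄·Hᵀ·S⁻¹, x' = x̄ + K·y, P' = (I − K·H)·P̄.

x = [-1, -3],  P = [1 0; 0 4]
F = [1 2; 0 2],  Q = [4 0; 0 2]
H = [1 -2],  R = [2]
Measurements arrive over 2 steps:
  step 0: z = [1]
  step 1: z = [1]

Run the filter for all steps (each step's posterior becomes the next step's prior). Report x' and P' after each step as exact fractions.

step 0: x̄ = F·x = [-7, -6]
step 0: P̄ = F·P·Fᵀ + Q = [21 16; 16 18]
step 0: y = z − H·x̄ = [-4]
step 0: S = H·P̄·Hᵀ + R = [31]
step 0: K = P̄·Hᵀ·S⁻¹ = [-11/31; -20/31]
step 0: x' = x̄ + K·y = [-173/31, -106/31]
step 0: P' = (I − K·H)·P̄ = [530/31 276/31; 276/31 158/31]
step 1: x̄ = F·x = [-385/31, -212/31]
step 1: P̄ = F·P·Fᵀ + Q = [2390/31 1184/31; 1184/31 694/31]
step 1: y = z − H·x̄ = [-8/31]
step 1: S = H·P̄·Hᵀ + R = [492/31]
step 1: K = P̄·Hᵀ·S⁻¹ = [11/246; -17/41]
step 1: x' = x̄ + K·y = [-1529/123, -276/41]
step 1: P' = (I − K·H)·P̄ = [9479/123 1578/41; 1578/41 806/41]

step 0: x' = [-173/31, -106/31], P' = [530/31 276/31; 276/31 158/31]
step 1: x' = [-1529/123, -276/41], P' = [9479/123 1578/41; 1578/41 806/41]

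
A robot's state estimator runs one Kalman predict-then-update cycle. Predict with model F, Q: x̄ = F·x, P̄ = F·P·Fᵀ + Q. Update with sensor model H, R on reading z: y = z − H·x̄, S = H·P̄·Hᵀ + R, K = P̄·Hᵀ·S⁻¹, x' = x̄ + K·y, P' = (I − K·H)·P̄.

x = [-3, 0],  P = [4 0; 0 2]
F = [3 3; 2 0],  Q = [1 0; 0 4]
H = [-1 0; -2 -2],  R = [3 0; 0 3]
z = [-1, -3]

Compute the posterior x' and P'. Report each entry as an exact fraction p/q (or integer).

x̄ = F·x = [-9, -6]
P̄ = F·P·Fᵀ + Q = [55 24; 24 20]
y = z − H·x̄ = [-10, -33]
S = H·P̄·Hᵀ + R = [58 158; 158 495]
K = P̄·Hᵀ·S⁻¹ = [-2261/3746 -237/1873; 1012/1873 -656/1873]
x' = x̄ + K·y = [2269/1873, 290/1873]
P' = (I − K·H)·P̄ = [6783/3746 -3036/1873; -3036/1873 4020/1873]

x' = [2269/1873, 290/1873]
P' = [6783/3746 -3036/1873; -3036/1873 4020/1873]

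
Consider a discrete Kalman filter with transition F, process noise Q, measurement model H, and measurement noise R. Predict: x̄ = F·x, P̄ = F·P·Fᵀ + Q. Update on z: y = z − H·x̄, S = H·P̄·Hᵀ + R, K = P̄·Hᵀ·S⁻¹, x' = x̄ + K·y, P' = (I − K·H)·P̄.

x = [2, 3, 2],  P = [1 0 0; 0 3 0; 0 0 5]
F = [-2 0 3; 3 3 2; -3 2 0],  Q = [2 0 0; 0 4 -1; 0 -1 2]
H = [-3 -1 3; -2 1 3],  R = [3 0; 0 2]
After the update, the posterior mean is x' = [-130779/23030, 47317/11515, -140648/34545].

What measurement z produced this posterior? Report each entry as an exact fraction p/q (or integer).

x̄ = F·x = [2, 19, 0]
P̄ = F·P·Fᵀ + Q = [51 24 6; 24 60 8; 6 8 23]
S = H·P̄·Hᵀ + R = [717 339; 339 353]
K = P̄·Hᵀ·S⁻¹ = [-11929/46060 3627/46060; -4194/11515 5202/11515; -1714/34545 2669/11515]
x' − x̄ = [-176839/23030, -171468/11515, -140648/34545] = K·y
y = (KᵀK)⁻¹·Kᵀ·(x' − x̄) = [26, -12]
z = y + H·x̄ = [26, -12] + [-25, 15] = [1, 3]

z = [1, 3]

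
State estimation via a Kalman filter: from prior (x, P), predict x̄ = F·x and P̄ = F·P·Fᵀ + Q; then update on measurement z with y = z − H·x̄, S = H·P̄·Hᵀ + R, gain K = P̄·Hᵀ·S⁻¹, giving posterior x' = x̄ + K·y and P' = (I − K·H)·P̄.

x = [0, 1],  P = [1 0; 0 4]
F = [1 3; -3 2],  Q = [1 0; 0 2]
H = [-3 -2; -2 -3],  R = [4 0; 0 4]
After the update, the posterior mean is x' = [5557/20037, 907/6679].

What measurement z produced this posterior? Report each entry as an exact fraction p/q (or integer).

z = [-1, -1]

x̄ = F·x = [3, 2]
P̄ = F·P·Fᵀ + Q = [38 21; 21 27]
S = H·P̄·Hᵀ + R = [706 663; 663 651]
K = P̄·Hᵀ·S⁻¹ = [-3133/6679 5294/20037; 1794/6679 -3089/6679]
x' − x̄ = [-54554/20037, -12451/6679] = K·y
y = (KᵀK)⁻¹·Kᵀ·(x' − x̄) = [12, 11]
z = y + H·x̄ = [12, 11] + [-13, -12] = [-1, -1]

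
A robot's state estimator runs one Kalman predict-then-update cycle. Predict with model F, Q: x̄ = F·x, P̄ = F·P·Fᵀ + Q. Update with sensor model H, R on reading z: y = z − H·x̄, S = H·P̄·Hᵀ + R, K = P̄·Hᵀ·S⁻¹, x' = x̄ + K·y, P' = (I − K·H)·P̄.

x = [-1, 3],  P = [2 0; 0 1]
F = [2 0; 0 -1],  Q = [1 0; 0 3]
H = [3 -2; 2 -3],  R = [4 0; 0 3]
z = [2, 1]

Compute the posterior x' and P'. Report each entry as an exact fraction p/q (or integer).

x̄ = F·x = [-2, -3]
P̄ = F·P·Fᵀ + Q = [9 0; 0 4]
y = z − H·x̄ = [2, -4]
S = H·P̄·Hᵀ + R = [101 78; 78 75]
K = P̄·Hᵀ·S⁻¹ = [207/497 -96/497; 16/71 -28/71]
x' = x̄ + K·y = [-28/71, -69/71]
P' = (I − K·H)·P̄ = [612/497 72/71; 72/71 76/71]

x' = [-28/71, -69/71]
P' = [612/497 72/71; 72/71 76/71]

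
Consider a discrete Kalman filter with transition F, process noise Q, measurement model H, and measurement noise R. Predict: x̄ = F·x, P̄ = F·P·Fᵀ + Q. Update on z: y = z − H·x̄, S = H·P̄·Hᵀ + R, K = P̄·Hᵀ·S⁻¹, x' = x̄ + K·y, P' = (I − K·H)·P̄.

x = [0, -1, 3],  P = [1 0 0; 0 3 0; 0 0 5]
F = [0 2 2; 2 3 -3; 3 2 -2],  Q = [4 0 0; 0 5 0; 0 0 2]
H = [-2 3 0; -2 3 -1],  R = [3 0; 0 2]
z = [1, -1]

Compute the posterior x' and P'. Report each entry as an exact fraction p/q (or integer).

x' = [10556/16199, 10032/16199, 21073/16199]
P' = [270780/16199 188172/16199 45732/16199; 188172/16199 135243/16199 42891/16199; 45732/16199 42891/16199 60493/16199]

x̄ = F·x = [4, -12, -8]
P̄ = F·P·Fᵀ + Q = [36 -12 -8; -12 81 54; -8 54 43]
y = z − H·x̄ = [45, 35]
S = H·P̄·Hᵀ + R = [1020 839; 839 706]
K = P̄·Hᵀ·S⁻¹ = [7652/16199 -11388/16199; 9795/16199 -6753/16199; 12403/16199 -11642/16199]
x' = x̄ + K·y = [10556/16199, 10032/16199, 21073/16199]
P' = (I − K·H)·P̄ = [270780/16199 188172/16199 45732/16199; 188172/16199 135243/16199 42891/16199; 45732/16199 42891/16199 60493/16199]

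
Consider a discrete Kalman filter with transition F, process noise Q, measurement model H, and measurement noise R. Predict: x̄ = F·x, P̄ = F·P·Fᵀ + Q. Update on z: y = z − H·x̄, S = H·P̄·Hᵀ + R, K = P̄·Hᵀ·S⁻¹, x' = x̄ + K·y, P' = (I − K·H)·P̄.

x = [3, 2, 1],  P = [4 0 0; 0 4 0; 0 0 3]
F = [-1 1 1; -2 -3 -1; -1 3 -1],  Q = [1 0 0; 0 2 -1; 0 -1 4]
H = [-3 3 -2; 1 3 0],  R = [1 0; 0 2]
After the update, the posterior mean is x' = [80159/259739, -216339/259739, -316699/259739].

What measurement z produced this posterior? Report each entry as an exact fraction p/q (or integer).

x̄ = F·x = [0, -13, 2]
P̄ = F·P·Fᵀ + Q = [12 -7 13; -7 57 -26; 13 -26 47]
S = H·P̄·Hᵀ + R = [1404 649; 649 485]
K = P̄·Hᵀ·S⁻¹ = [-34414/259739 41231/259739; 11904/259739 71900/259739; -60150/259739 45679/259739]
x' − x̄ = [80159/259739, 3160268/259739, -836177/259739] = K·y
y = (KᵀK)⁻¹·Kᵀ·(x' − x̄) = [42, 37]
z = y + H·x̄ = [42, 37] + [-43, -39] = [-1, -2]

z = [-1, -2]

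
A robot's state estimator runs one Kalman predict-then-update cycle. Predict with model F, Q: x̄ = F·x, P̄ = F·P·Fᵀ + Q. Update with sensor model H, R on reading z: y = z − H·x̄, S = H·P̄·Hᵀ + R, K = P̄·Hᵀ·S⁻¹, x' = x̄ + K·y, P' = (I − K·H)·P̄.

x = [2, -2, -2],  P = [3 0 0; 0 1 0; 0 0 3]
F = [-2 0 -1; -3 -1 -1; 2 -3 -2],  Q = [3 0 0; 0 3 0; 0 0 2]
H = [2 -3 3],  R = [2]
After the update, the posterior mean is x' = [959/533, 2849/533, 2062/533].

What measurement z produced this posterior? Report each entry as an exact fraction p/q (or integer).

x̄ = F·x = [-2, -2, 14]
P̄ = F·P·Fᵀ + Q = [18 21 -6; 21 34 -9; -6 -9 35]
S = H·P̄·Hᵀ + R = [533]
K = P̄·Hᵀ·S⁻¹ = [-45/533; -87/533; 120/533]
x' − x̄ = [2025/533, 3915/533, -5400/533] = K·y
y = (KᵀK)⁻¹·Kᵀ·(x' − x̄) = [-45]
z = y + H·x̄ = [-45] + [44] = [-1]

z = [-1]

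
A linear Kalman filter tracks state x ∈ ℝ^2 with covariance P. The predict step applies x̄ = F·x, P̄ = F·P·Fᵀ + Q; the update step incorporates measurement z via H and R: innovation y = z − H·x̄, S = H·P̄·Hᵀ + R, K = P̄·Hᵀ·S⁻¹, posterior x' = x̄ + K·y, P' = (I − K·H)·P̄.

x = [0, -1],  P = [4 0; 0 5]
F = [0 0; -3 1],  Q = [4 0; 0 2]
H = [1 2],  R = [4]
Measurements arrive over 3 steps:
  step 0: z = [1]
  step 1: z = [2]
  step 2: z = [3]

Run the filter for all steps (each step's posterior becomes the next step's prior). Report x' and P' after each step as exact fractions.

step 0: x' = [1/15, 13/30], P' = [176/45 -86/45; -86/45 86/45]
step 1: x' = [69/2366, 2297/2366], P' = [4642/1183 -2276/1183; -2276/1183 2276/1183]
step 2: x' = [1459/62442, 46102/31221], P' = [122518/31221 -60076/31221; -60076/31221 60076/31221]

step 0: x̄ = F·x = [0, -1]
step 0: P̄ = F·P·Fᵀ + Q = [4 0; 0 43]
step 0: y = z − H·x̄ = [3]
step 0: S = H·P̄·Hᵀ + R = [180]
step 0: K = P̄·Hᵀ·S⁻¹ = [1/45; 43/90]
step 0: x' = x̄ + K·y = [1/15, 13/30]
step 0: P' = (I − K·H)·P̄ = [176/45 -86/45; -86/45 86/45]
step 1: x̄ = F·x = [0, 7/30]
step 1: P̄ = F·P·Fᵀ + Q = [4 0; 0 2276/45]
step 1: y = z − H·x̄ = [23/15]
step 1: S = H·P̄·Hᵀ + R = [9464/45]
step 1: K = P̄·Hᵀ·S⁻¹ = [45/2366; 569/1183]
step 1: x' = x̄ + K·y = [69/2366, 2297/2366]
step 1: P' = (I − K·H)·P̄ = [4642/1183 -2276/1183; -2276/1183 2276/1183]
step 2: x̄ = F·x = [0, 1045/1183]
step 2: P̄ = F·P·Fᵀ + Q = [4 0; 0 60076/1183]
step 2: y = z − H·x̄ = [1459/1183]
step 2: S = H·P̄·Hᵀ + R = [249768/1183]
step 2: K = P̄·Hᵀ·S⁻¹ = [1183/62442; 15019/31221]
step 2: x' = x̄ + K·y = [1459/62442, 46102/31221]
step 2: P' = (I − K·H)·P̄ = [122518/31221 -60076/31221; -60076/31221 60076/31221]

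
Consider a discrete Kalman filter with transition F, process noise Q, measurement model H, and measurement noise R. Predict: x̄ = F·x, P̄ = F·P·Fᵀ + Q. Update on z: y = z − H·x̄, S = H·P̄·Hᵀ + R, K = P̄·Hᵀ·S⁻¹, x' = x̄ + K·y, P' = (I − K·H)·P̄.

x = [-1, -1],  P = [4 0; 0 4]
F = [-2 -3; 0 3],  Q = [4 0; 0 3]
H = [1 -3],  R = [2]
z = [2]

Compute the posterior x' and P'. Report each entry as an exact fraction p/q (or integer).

x̄ = F·x = [5, -3]
P̄ = F·P·Fᵀ + Q = [56 -36; -36 39]
y = z − H·x̄ = [-12]
S = H·P̄·Hᵀ + R = [625]
K = P̄·Hᵀ·S⁻¹ = [164/625; -153/625]
x' = x̄ + K·y = [1157/625, -39/625]
P' = (I − K·H)·P̄ = [8104/625 2592/625; 2592/625 966/625]

x' = [1157/625, -39/625]
P' = [8104/625 2592/625; 2592/625 966/625]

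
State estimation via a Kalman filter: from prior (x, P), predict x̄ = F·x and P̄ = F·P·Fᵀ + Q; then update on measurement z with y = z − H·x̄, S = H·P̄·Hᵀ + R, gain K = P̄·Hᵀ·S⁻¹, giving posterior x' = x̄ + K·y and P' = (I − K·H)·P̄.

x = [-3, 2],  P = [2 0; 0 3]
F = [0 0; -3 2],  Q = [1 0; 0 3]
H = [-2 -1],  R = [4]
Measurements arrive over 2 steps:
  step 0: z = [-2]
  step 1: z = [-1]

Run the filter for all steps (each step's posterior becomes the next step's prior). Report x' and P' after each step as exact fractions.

step 0: x̄ = F·x = [0, 13]
step 0: P̄ = F·P·Fᵀ + Q = [1 0; 0 33]
step 0: y = z − H·x̄ = [11]
step 0: S = H·P̄·Hᵀ + R = [41]
step 0: K = P̄·Hᵀ·S⁻¹ = [-2/41; -33/41]
step 0: x' = x̄ + K·y = [-22/41, 170/41]
step 0: P' = (I − K·H)·P̄ = [37/41 -66/41; -66/41 264/41]
step 1: x̄ = F·x = [0, 406/41]
step 1: P̄ = F·P·Fᵀ + Q = [1 0; 0 2304/41]
step 1: y = z − H·x̄ = [365/41]
step 1: S = H·P̄·Hᵀ + R = [2632/41]
step 1: K = P̄·Hᵀ·S⁻¹ = [-41/1316; -288/329]
step 1: x' = x̄ + K·y = [-365/1316, 694/329]
step 1: P' = (I − K·H)·P̄ = [617/658 -576/329; -576/329 2304/329]

step 0: x' = [-22/41, 170/41], P' = [37/41 -66/41; -66/41 264/41]
step 1: x' = [-365/1316, 694/329], P' = [617/658 -576/329; -576/329 2304/329]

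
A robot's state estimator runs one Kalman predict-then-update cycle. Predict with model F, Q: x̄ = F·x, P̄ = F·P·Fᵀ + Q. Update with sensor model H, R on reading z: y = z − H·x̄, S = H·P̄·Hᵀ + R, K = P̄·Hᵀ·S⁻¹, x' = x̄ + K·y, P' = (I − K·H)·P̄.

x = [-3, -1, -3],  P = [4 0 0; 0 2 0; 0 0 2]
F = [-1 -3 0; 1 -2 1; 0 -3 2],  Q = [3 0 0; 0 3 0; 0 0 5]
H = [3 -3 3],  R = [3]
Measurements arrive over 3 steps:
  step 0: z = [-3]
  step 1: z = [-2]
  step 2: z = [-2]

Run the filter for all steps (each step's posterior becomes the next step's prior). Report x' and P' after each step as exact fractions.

step 0: x̄ = F·x = [6, -4, -3]
step 0: P̄ = F·P·Fᵀ + Q = [25 8 18; 8 17 16; 18 16 31]
step 0: y = z − H·x̄ = [-24]
step 0: S = H·P̄·Hᵀ + R = [552]
step 0: K = P̄·Hᵀ·S⁻¹ = [35/184; 7/184; 33/184]
step 0: x' = x̄ + K·y = [33/23, -113/23, -168/23]
step 0: P' = (I − K·H)·P̄ = [925/184 737/184 -153/184; 737/184 2981/184 2251/184; -153/184 2251/184 2437/184]
step 1: x̄ = F·x = [306/23, 91/23, 3/23]
step 1: P̄ = F·P·Fᵀ + Q = [4091/23 1203/23 1980/23; 1203/23 895/46 2243/92; 1980/23 2243/92 10485/184]
step 1: y = z − H·x̄ = [-700/23]
step 1: S = H·P̄·Hᵀ + R = [452829/184]
step 1: K = P̄·Hᵀ·S⁻¹ = [38944/150943; 810/11611; 21839/150943]
step 1: x' = x̄ + K·y = [822946/150943, 21287/11611, -644977/150943]
step 1: P' = (I − K·H)·P̄ = [2120419/150943 92991/11611 -872592/150943; 92991/11611 86845/11611 -5336/11611; -872592/150943 -5336/11611 825063/150943]
step 2: x̄ = F·x = [-1653139/150943, -375493/150943, -2120147/150943]
step 2: P̄ = F·P·Fᵀ + Q = [19987411/150943 4525304/150943 15948906/150943; 4525304/150943 1611007/150943 3537779/150943; 15948906/150943 3537779/150943 15048248/150943]
step 2: y = z − H·x̄ = [9891493/150943]
step 2: S = H·P̄·Hᵀ + R = [472217637/150943]
step 2: K = P̄·Hᵀ·S⁻¹ = [31411013/157405879; 6452076/157405879; 27459375/157405879]
step 2: x' = x̄ + K·y = [334483996/157405879, 31242647/157405879, -411475766/157405879]
step 2: P' = (I − K·H)·P̄ = [1233450934/157405879 691060364/157405879 -510979557/157405879; 691060364/157405879 852600775/157405879 167992487/157405879; -510979557/157405879 167992487/157405879 706431419/157405879]

step 0: x' = [33/23, -113/23, -168/23], P' = [925/184 737/184 -153/184; 737/184 2981/184 2251/184; -153/184 2251/184 2437/184]
step 1: x' = [822946/150943, 21287/11611, -644977/150943], P' = [2120419/150943 92991/11611 -872592/150943; 92991/11611 86845/11611 -5336/11611; -872592/150943 -5336/11611 825063/150943]
step 2: x' = [334483996/157405879, 31242647/157405879, -411475766/157405879], P' = [1233450934/157405879 691060364/157405879 -510979557/157405879; 691060364/157405879 852600775/157405879 167992487/157405879; -510979557/157405879 167992487/157405879 706431419/157405879]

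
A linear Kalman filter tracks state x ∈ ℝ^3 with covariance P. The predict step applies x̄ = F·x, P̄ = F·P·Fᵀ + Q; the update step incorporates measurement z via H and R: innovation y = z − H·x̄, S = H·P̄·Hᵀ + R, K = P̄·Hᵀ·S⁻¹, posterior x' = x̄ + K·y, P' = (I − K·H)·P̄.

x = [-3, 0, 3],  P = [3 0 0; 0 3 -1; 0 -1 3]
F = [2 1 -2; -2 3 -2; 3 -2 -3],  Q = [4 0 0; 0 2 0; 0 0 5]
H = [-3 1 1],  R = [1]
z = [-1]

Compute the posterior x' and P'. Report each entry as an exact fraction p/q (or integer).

x' = [-535/138, -19/138, -1705/138]
P' = [1349/138 2405/138 1583/138; 2405/138 8969/138 -1753/138; 1583/138 -1753/138 6461/138]

x̄ = F·x = [-12, 0, -18]
P̄ = F·P·Fᵀ + Q = [35 17 29; 17 65 -13; 29 -13 59]
y = z − H·x̄ = [-19]
S = H·P̄·Hᵀ + R = [138]
K = P̄·Hᵀ·S⁻¹ = [-59/138; 1/138; -41/138]
x' = x̄ + K·y = [-535/138, -19/138, -1705/138]
P' = (I − K·H)·P̄ = [1349/138 2405/138 1583/138; 2405/138 8969/138 -1753/138; 1583/138 -1753/138 6461/138]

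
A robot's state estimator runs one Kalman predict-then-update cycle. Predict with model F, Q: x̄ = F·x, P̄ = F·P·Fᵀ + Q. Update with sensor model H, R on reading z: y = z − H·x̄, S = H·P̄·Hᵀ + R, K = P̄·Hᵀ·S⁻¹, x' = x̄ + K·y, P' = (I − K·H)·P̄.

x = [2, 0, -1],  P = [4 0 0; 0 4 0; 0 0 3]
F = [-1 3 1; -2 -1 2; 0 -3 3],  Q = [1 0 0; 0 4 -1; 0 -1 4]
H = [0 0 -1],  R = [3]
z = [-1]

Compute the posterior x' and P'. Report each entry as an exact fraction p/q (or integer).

x' = [-159/35, -152/35, 29/35]
P' = [2351/70 923/70 -81/70; 923/70 1679/70 87/70; -81/70 87/70 201/70]

x̄ = F·x = [-3, -6, -3]
P̄ = F·P·Fᵀ + Q = [44 2 -27; 2 36 29; -27 29 67]
y = z − H·x̄ = [-4]
S = H·P̄·Hᵀ + R = [70]
K = P̄·Hᵀ·S⁻¹ = [27/70; -29/70; -67/70]
x' = x̄ + K·y = [-159/35, -152/35, 29/35]
P' = (I − K·H)·P̄ = [2351/70 923/70 -81/70; 923/70 1679/70 87/70; -81/70 87/70 201/70]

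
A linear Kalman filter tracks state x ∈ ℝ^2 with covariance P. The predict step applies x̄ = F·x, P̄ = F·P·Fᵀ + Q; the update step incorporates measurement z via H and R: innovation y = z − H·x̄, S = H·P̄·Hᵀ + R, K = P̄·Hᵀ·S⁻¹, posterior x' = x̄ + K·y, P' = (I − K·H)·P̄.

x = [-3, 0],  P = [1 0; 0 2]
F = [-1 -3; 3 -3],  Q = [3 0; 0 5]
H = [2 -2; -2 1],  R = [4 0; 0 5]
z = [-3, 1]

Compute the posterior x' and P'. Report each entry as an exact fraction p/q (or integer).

x̄ = F·x = [3, -9]
P̄ = F·P·Fᵀ + Q = [22 15; 15 32]
y = z − H·x̄ = [-27, 16]
S = H·P̄·Hᵀ + R = [100 -62; -62 65]
K = P̄·Hᵀ·S⁻¹ = [-111/332 -127/166; -1043/1328 -477/664]
x' = x̄ + K·y = [-71/332, 945/1328]
P' = (I − K·H)·P̄ = [373/83 857/166; 857/166 4471/664]

x' = [-71/332, 945/1328]
P' = [373/83 857/166; 857/166 4471/664]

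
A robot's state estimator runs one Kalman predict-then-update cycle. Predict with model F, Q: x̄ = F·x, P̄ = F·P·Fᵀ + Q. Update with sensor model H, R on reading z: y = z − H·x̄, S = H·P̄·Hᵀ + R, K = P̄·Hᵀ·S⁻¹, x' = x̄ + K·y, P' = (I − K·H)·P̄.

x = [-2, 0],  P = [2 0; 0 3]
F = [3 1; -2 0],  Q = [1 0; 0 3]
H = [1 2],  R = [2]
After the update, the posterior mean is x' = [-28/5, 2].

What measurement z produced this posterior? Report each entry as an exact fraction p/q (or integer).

z = [-2]

x̄ = F·x = [-6, 4]
P̄ = F·P·Fᵀ + Q = [22 -12; -12 11]
S = H·P̄·Hᵀ + R = [20]
K = P̄·Hᵀ·S⁻¹ = [-1/10; 1/2]
x' − x̄ = [2/5, -2] = K·y
y = (KᵀK)⁻¹·Kᵀ·(x' − x̄) = [-4]
z = y + H·x̄ = [-4] + [2] = [-2]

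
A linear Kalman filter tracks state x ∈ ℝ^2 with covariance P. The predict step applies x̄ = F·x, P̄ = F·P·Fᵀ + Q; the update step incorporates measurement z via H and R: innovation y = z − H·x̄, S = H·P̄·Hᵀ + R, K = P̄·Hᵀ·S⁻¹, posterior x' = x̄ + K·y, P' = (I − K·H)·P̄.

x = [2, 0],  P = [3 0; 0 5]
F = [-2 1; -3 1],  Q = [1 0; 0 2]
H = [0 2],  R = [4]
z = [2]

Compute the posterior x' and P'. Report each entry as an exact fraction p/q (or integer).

x' = [3/5, 4/5]
P' = [101/35 23/35; 23/35 34/35]

x̄ = F·x = [-4, -6]
P̄ = F·P·Fᵀ + Q = [18 23; 23 34]
y = z − H·x̄ = [14]
S = H·P̄·Hᵀ + R = [140]
K = P̄·Hᵀ·S⁻¹ = [23/70; 17/35]
x' = x̄ + K·y = [3/5, 4/5]
P' = (I − K·H)·P̄ = [101/35 23/35; 23/35 34/35]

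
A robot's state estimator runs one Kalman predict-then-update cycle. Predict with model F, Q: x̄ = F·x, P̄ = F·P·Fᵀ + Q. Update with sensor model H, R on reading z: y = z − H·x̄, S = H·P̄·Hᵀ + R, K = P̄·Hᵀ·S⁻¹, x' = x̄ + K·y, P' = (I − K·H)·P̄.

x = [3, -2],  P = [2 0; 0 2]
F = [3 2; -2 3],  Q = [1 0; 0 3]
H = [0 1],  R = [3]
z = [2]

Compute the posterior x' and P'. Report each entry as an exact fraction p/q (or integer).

x̄ = F·x = [5, -12]
P̄ = F·P·Fᵀ + Q = [27 0; 0 29]
y = z − H·x̄ = [14]
S = H·P̄·Hᵀ + R = [32]
K = P̄·Hᵀ·S⁻¹ = [0; 29/32]
x' = x̄ + K·y = [5, 11/16]
P' = (I − K·H)·P̄ = [27 0; 0 87/32]

x' = [5, 11/16]
P' = [27 0; 0 87/32]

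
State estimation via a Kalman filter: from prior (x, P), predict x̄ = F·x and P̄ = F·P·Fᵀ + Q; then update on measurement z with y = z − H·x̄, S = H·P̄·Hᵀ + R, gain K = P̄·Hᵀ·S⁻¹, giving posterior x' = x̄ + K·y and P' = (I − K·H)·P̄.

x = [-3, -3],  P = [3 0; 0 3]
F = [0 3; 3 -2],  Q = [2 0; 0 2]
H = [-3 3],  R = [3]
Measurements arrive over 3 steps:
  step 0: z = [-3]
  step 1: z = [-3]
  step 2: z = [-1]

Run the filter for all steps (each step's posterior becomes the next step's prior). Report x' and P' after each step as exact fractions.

step 0: x' = [-1884/319, -2196/319], P' = [2624/319 2577/319; 2577/319 2636/319]
step 1: x' = [12027/8153, 807/1315], P' = [80029/8153 2472/263; 2472/263 12247/1315]
step 2: x' = [21606674/5323735, 19901004/5323735], P' = [58059602/5323735 55731657/5323735; 55731657/5323735 55164702/5323735]

step 0: x̄ = F·x = [-9, -3]
step 0: P̄ = F·P·Fᵀ + Q = [29 -18; -18 41]
step 0: y = z − H·x̄ = [-21]
step 0: S = H·P̄·Hᵀ + R = [957]
step 0: K = P̄·Hᵀ·S⁻¹ = [-47/319; 59/319]
step 0: x' = x̄ + K·y = [-1884/319, -2196/319]
step 0: P' = (I − K·H)·P̄ = [2624/319 2577/319; 2577/319 2636/319]
step 1: x̄ = F·x = [-6588/319, -1260/319]
step 1: P̄ = F·P·Fᵀ + Q = [24362/319 7377/319; 7377/319 3874/319]
step 1: y = z − H·x̄ = [-16941/319]
step 1: S = H·P̄·Hᵀ + R = [122295/319]
step 1: K = P̄·Hᵀ·S⁻¹ = [-3397/8153; -113/1315]
step 1: x' = x̄ + K·y = [12027/8153, 807/1315]
step 1: P' = (I − K·H)·P̄ = [80029/8153 2472/263; 2472/263 12247/1315]
step 2: x̄ = F·x = [2421/1315, 130371/40765]
step 2: P̄ = F·P·Fᵀ + Q = [112853/1315 37758/1315; 37758/1315 603543/40765]
step 2: y = z − H·x̄ = [-41345/8153]
step 2: S = H·P̄·Hᵀ + R = [3194241/8153]
step 2: K = P̄·Hᵀ·S⁻¹ = [-465589/1064747; -113391/1064747]
step 2: x' = x̄ + K·y = [21606674/5323735, 19901004/5323735]
step 2: P' = (I − K·H)·P̄ = [58059602/5323735 55731657/5323735; 55731657/5323735 55164702/5323735]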